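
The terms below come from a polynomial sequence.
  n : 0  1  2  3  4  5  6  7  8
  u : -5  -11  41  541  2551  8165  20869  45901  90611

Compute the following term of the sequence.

164821

-6 , 52 , 500 , 2010 , 5614 , 12704 , 25032 , 44710
58 , 448 , 1510 , 3604 , 7090 , 12328 , 19678
390 , 1062 , 2094 , 3486 , 5238 , 7350
672 , 1032 , 1392 , 1752 , 2112
360 , 360 , 360 , 360
Fifth differences constant at 360.
2112 + 360 = 2472;  7350 + 2472 = 9822;  19678 + 9822 = 29500;  44710 + 29500 = 74210;  90611 + 74210 = 164821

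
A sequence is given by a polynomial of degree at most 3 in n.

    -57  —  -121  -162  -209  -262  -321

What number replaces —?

-86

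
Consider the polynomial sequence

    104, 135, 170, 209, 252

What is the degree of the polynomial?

D1: 31, 35, 39, 43
D2: 4, 4, 4
The second differences are constant, so the polynomial has degree 2.

2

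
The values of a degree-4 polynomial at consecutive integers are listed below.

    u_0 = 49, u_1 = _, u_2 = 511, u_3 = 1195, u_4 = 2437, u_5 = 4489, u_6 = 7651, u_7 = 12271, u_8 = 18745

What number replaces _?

181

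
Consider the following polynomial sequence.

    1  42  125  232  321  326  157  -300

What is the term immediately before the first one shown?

-4

Δ: 41, 83, 107, 89, 5, -169, -457
Δ²: 42, 24, -18, -84, -174, -288
Δ³: -18, -42, -66, -90, -114
Δ⁴: -24, -24, -24, -24
The fourth differences are constant at -24.
Work back: -18 + 24 = 6;  42 − 6 = 36;  41 − 36 = 5;  1 − 5 = -4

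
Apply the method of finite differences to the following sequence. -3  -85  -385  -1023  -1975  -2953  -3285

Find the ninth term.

3317

First differences: -82 , -300 , -638 , -952 , -978 , -332
Second differences: -218 , -338 , -314 , -26 , 646
Third differences: -120 , 24 , 288 , 672
Fourth differences: 144 , 264 , 384
Fifth differences: 120 , 120
The fifth differences are constant (120).
384 + 120 = 504;  672 + 504 = 1176;  646 + 1176 = 1822;  -332 + 1822 = 1490;  -3285 + 1490 = -1795
504 + 120 = 624;  1176 + 624 = 1800;  1822 + 1800 = 3622;  1490 + 3622 = 5112;  -1795 + 5112 = 3317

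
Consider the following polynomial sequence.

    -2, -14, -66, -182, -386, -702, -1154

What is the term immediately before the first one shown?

-6

-12, -52, -116, -204, -316, -452
-40, -64, -88, -112, -136
-24, -24, -24, -24
The third differences are constant at -24.
Work back: -40 + 24 = -16;  -12 + 16 = 4;  -2 − 4 = -6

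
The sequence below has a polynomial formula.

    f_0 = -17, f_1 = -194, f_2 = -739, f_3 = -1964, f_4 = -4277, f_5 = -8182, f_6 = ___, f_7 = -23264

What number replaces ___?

-14279

Using the first 6 terms:
First differences: -177  -545  -1225  -2313  -3905
Second differences: -368  -680  -1088  -1592
Third differences: -312  -408  -504
Fourth differences: -96  -96
Constant fourth difference = -96.
Extend forward: -504 − 96 = -600;  -1592 − 600 = -2192;  -3905 − 2192 = -6097;  -8182 − 6097 = -14279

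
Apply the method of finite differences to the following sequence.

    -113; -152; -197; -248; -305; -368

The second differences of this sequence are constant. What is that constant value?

First differences: -39, -45, -51, -57, -63
Second differences: -6, -6, -6, -6

-6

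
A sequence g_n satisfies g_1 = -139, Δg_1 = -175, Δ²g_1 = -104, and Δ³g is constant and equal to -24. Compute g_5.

Build the table forward from the leading diagonal:
Δ³: -24, -24, -24, -24, -24
Δ²: -104, -128, -152, -176, -200
Δ: -175, -279, -407, -559, -735
g: -139, -314, -593, -1000, -1559

-1559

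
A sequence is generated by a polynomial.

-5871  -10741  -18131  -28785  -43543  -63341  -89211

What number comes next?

-122281

First differences: -4870, -7390, -10654, -14758, -19798, -25870
Second differences: -2520, -3264, -4104, -5040, -6072
Third differences: -744, -840, -936, -1032
Fourth differences: -96, -96, -96
The fourth differences are constant (-96).
-1032 − 96 = -1128;  -6072 − 1128 = -7200;  -25870 − 7200 = -33070;  -89211 − 33070 = -122281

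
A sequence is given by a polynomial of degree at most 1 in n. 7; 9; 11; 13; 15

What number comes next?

D1: 2 , 2 , 2 , 2
Constant first difference = 2, so extend:
15 + 2 = 17

17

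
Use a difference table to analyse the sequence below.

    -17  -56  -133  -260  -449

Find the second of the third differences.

-12

Δ: -39, -77, -127, -189
Δ²: -38, -50, -62
Δ³: -12, -12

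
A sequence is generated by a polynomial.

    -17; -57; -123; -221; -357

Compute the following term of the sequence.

-537

D1: -40 , -66 , -98 , -136
D2: -26 , -32 , -38
D3: -6 , -6
The third differences are constant (-6).
-38 − 6 = -44;  -136 − 44 = -180;  -357 − 180 = -537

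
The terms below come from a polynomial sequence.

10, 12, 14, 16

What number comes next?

First differences: 2, 2, 2
The first differences are constant (2).
16 + 2 = 18

18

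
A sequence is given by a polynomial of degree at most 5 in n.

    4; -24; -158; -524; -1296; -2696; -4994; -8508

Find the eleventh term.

-30246

Δ: -28, -134, -366, -772, -1400, -2298, -3514
Δ²: -106, -232, -406, -628, -898, -1216
Δ³: -126, -174, -222, -270, -318
Δ⁴: -48, -48, -48, -48
Constant fourth difference = -48, so extend:
-318 − 48 = -366;  -1216 − 366 = -1582;  -3514 − 1582 = -5096;  -8508 − 5096 = -13604
-366 − 48 = -414;  -1582 − 414 = -1996;  -5096 − 1996 = -7092;  -13604 − 7092 = -20696
-414 − 48 = -462;  -1996 − 462 = -2458;  -7092 − 2458 = -9550;  -20696 − 9550 = -30246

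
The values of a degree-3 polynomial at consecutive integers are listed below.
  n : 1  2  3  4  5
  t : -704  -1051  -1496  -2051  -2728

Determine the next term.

-3539

Δ: -347  -445  -555  -677
Δ²: -98  -110  -122
Δ³: -12  -12
Constant third difference = -12, so extend:
-122 − 12 = -134;  -677 − 134 = -811;  -2728 − 811 = -3539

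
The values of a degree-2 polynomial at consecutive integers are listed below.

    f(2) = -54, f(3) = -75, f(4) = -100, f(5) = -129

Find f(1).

-21  -25  -29
-4  -4
The second differences are constant at -4.
Work back: -21 + 4 = -17;  -54 + 17 = -37

-37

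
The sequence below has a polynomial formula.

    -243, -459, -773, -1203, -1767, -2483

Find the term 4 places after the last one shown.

First differences: -216, -314, -430, -564, -716
Second differences: -98, -116, -134, -152
Third differences: -18, -18, -18
Third differences constant at -18.
-152 − 18 = -170;  -716 − 170 = -886;  -2483 − 886 = -3369
-170 − 18 = -188;  -886 − 188 = -1074;  -3369 − 1074 = -4443
-188 − 18 = -206;  -1074 − 206 = -1280;  -4443 − 1280 = -5723
-206 − 18 = -224;  -1280 − 224 = -1504;  -5723 − 1504 = -7227

-7227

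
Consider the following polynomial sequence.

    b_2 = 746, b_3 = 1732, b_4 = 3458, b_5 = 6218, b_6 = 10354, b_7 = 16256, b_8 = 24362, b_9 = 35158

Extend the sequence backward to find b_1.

254

D1: 986  1726  2760  4136  5902  8106  10796
D2: 740  1034  1376  1766  2204  2690
D3: 294  342  390  438  486
D4: 48  48  48  48
The fourth differences are constant at 48.
Work back: 294 − 48 = 246;  740 − 246 = 494;  986 − 494 = 492;  746 − 492 = 254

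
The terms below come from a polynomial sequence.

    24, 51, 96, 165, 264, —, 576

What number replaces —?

399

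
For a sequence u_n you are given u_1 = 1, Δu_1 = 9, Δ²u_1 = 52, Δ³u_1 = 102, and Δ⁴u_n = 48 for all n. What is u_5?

Build the table forward from the leading diagonal:
D4: 48, 48, 48, 48, 48
D3: 102, 150, 198, 246, 294
D2: 52, 154, 304, 502, 748
D1: 9, 61, 215, 519, 1021
u: 1, 10, 71, 286, 805

805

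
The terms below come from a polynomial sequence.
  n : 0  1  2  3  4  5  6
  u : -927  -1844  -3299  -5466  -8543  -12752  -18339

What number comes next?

-917, -1455, -2167, -3077, -4209, -5587
-538, -712, -910, -1132, -1378
-174, -198, -222, -246
-24, -24, -24
Constant fourth difference = -24, so extend:
-246 − 24 = -270;  -1378 − 270 = -1648;  -5587 − 1648 = -7235;  -18339 − 7235 = -25574

-25574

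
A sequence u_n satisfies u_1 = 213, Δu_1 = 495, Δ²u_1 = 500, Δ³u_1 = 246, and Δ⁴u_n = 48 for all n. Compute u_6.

10388

Build the table forward from the leading diagonal:
D4: 48, 48, 48, 48, 48, 48
D3: 246, 294, 342, 390, 438, 486
D2: 500, 746, 1040, 1382, 1772, 2210
D1: 495, 995, 1741, 2781, 4163, 5935
u: 213, 708, 1703, 3444, 6225, 10388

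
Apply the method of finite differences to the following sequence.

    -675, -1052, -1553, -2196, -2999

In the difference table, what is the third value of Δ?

-643

First differences: -377, -501, -643, -803
Second differences: -124, -142, -160
Third differences: -18, -18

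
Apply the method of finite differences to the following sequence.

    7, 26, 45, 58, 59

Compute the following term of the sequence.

Δ: 19  19  13  1
Δ²: 0  -6  -12
Δ³: -6  -6
Third differences constant at -6.
-12 − 6 = -18;  1 − 18 = -17;  59 − 17 = 42

42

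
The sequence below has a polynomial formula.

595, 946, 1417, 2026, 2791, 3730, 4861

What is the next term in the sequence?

Δ: 351  471  609  765  939  1131
Δ²: 120  138  156  174  192
Δ³: 18  18  18  18
Constant third difference = 18, so extend:
192 + 18 = 210;  1131 + 210 = 1341;  4861 + 1341 = 6202

6202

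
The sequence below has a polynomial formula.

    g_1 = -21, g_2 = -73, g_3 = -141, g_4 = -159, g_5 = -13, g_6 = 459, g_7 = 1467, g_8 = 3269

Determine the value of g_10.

-52 , -68 , -18 , 146 , 472 , 1008 , 1802
-16 , 50 , 164 , 326 , 536 , 794
66 , 114 , 162 , 210 , 258
48 , 48 , 48 , 48
Constant fourth difference = 48, so extend:
258 + 48 = 306;  794 + 306 = 1100;  1802 + 1100 = 2902;  3269 + 2902 = 6171
306 + 48 = 354;  1100 + 354 = 1454;  2902 + 1454 = 4356;  6171 + 4356 = 10527

10527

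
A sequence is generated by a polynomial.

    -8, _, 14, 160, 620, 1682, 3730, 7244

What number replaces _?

Using the last 6 terms:
D1: 146, 460, 1062, 2048, 3514
D2: 314, 602, 986, 1466
D3: 288, 384, 480
D4: 96, 96
Constant fourth difference = 96.
Extend backward: 288 − 96 = 192;  314 − 192 = 122;  146 − 122 = 24;  14 − 24 = -10

-10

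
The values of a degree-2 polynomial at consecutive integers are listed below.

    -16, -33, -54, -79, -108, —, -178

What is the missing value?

-141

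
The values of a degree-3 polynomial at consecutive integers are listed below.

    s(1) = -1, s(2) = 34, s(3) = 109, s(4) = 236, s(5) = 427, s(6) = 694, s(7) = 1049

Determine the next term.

1504

D1: 35, 75, 127, 191, 267, 355
D2: 40, 52, 64, 76, 88
D3: 12, 12, 12, 12
The third differences are constant (12).
88 + 12 = 100;  355 + 100 = 455;  1049 + 455 = 1504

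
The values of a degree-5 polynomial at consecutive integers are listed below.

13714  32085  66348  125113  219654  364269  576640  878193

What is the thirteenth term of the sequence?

18371, 34263, 58765, 94541, 144615, 212371, 301553
15892, 24502, 35776, 50074, 67756, 89182
8610, 11274, 14298, 17682, 21426
2664, 3024, 3384, 3744
360, 360, 360
The fifth differences are constant (360).
3744 + 360 = 4104;  21426 + 4104 = 25530;  89182 + 25530 = 114712;  301553 + 114712 = 416265;  878193 + 416265 = 1294458
4104 + 360 = 4464;  25530 + 4464 = 29994;  114712 + 29994 = 144706;  416265 + 144706 = 560971;  1294458 + 560971 = 1855429
4464 + 360 = 4824;  29994 + 4824 = 34818;  144706 + 34818 = 179524;  560971 + 179524 = 740495;  1855429 + 740495 = 2595924
4824 + 360 = 5184;  34818 + 5184 = 40002;  179524 + 40002 = 219526;  740495 + 219526 = 960021;  2595924 + 960021 = 3555945
5184 + 360 = 5544;  40002 + 5544 = 45546;  219526 + 45546 = 265072;  960021 + 265072 = 1225093;  3555945 + 1225093 = 4781038

4781038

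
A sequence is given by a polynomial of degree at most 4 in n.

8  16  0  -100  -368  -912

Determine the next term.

-1864

D1: 8 , -16 , -100 , -268 , -544
D2: -24 , -84 , -168 , -276
D3: -60 , -84 , -108
D4: -24 , -24
Fourth differences constant at -24.
-108 − 24 = -132;  -276 − 132 = -408;  -544 − 408 = -952;  -912 − 952 = -1864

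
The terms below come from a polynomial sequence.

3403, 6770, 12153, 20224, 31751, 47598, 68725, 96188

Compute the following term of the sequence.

D1: 3367, 5383, 8071, 11527, 15847, 21127, 27463
D2: 2016, 2688, 3456, 4320, 5280, 6336
D3: 672, 768, 864, 960, 1056
D4: 96, 96, 96, 96
Constant fourth difference = 96, so extend:
1056 + 96 = 1152;  6336 + 1152 = 7488;  27463 + 7488 = 34951;  96188 + 34951 = 131139

131139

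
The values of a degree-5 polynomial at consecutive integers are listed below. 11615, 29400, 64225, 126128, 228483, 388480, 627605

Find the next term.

Δ: 17785 , 34825 , 61903 , 102355 , 159997 , 239125
Δ²: 17040 , 27078 , 40452 , 57642 , 79128
Δ³: 10038 , 13374 , 17190 , 21486
Δ⁴: 3336 , 3816 , 4296
Δ⁵: 480 , 480
Fifth differences constant at 480.
4296 + 480 = 4776;  21486 + 4776 = 26262;  79128 + 26262 = 105390;  239125 + 105390 = 344515;  627605 + 344515 = 972120

972120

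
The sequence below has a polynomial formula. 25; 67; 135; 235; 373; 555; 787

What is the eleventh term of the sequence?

Δ: 42  68  100  138  182  232
Δ²: 26  32  38  44  50
Δ³: 6  6  6  6
Third differences constant at 6.
50 + 6 = 56;  232 + 56 = 288;  787 + 288 = 1075
56 + 6 = 62;  288 + 62 = 350;  1075 + 350 = 1425
62 + 6 = 68;  350 + 68 = 418;  1425 + 418 = 1843
68 + 6 = 74;  418 + 74 = 492;  1843 + 492 = 2335

2335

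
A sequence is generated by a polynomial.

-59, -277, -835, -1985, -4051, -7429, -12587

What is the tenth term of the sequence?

-218, -558, -1150, -2066, -3378, -5158
-340, -592, -916, -1312, -1780
-252, -324, -396, -468
-72, -72, -72
Fourth differences constant at -72.
-468 − 72 = -540;  -1780 − 540 = -2320;  -5158 − 2320 = -7478;  -12587 − 7478 = -20065
-540 − 72 = -612;  -2320 − 612 = -2932;  -7478 − 2932 = -10410;  -20065 − 10410 = -30475
-612 − 72 = -684;  -2932 − 684 = -3616;  -10410 − 3616 = -14026;  -30475 − 14026 = -44501

-44501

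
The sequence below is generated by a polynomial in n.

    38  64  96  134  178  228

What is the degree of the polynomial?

D1: 26, 32, 38, 44, 50
D2: 6, 6, 6, 6
The second differences are constant, so the polynomial has degree 2.

2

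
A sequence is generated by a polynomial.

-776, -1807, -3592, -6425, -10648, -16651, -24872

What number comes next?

D1: -1031 , -1785 , -2833 , -4223 , -6003 , -8221
D2: -754 , -1048 , -1390 , -1780 , -2218
D3: -294 , -342 , -390 , -438
D4: -48 , -48 , -48
Constant fourth difference = -48, so extend:
-438 − 48 = -486;  -2218 − 486 = -2704;  -8221 − 2704 = -10925;  -24872 − 10925 = -35797

-35797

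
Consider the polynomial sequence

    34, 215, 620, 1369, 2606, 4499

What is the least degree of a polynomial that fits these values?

D1: 181, 405, 749, 1237, 1893
D2: 224, 344, 488, 656
D3: 120, 144, 168
D4: 24, 24
The fourth differences are constant, so the polynomial has degree 4.

4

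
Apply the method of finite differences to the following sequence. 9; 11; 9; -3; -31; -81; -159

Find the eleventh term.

-871

2  -2  -12  -28  -50  -78
-4  -10  -16  -22  -28
-6  -6  -6  -6
The third differences are constant (-6).
-28 − 6 = -34;  -78 − 34 = -112;  -159 − 112 = -271
-34 − 6 = -40;  -112 − 40 = -152;  -271 − 152 = -423
-40 − 6 = -46;  -152 − 46 = -198;  -423 − 198 = -621
-46 − 6 = -52;  -198 − 52 = -250;  -621 − 250 = -871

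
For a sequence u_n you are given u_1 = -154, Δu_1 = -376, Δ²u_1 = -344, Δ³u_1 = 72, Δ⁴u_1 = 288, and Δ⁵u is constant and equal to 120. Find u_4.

Build the table forward from the leading diagonal:
Δ⁵: 120  120  120  120
Δ⁴: 288  408  528  648
Δ³: 72  360  768  1296
Δ²: -344  -272  88  856
Δ: -376  -720  -992  -904
u: -154  -530  -1250  -2242

-2242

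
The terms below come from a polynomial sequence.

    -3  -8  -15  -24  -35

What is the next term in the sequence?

-48

D1: -5, -7, -9, -11
D2: -2, -2, -2
The second differences are constant (-2).
-11 − 2 = -13;  -35 − 13 = -48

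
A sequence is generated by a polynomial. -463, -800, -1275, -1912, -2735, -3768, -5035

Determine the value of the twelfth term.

-15720

First differences: -337, -475, -637, -823, -1033, -1267
Second differences: -138, -162, -186, -210, -234
Third differences: -24, -24, -24, -24
The third differences are constant (-24).
-234 − 24 = -258;  -1267 − 258 = -1525;  -5035 − 1525 = -6560
-258 − 24 = -282;  -1525 − 282 = -1807;  -6560 − 1807 = -8367
-282 − 24 = -306;  -1807 − 306 = -2113;  -8367 − 2113 = -10480
-306 − 24 = -330;  -2113 − 330 = -2443;  -10480 − 2443 = -12923
-330 − 24 = -354;  -2443 − 354 = -2797;  -12923 − 2797 = -15720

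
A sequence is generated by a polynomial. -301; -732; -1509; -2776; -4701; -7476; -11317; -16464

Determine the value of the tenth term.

Δ: -431  -777  -1267  -1925  -2775  -3841  -5147
Δ²: -346  -490  -658  -850  -1066  -1306
Δ³: -144  -168  -192  -216  -240
Δ⁴: -24  -24  -24  -24
Fourth differences constant at -24.
-240 − 24 = -264;  -1306 − 264 = -1570;  -5147 − 1570 = -6717;  -16464 − 6717 = -23181
-264 − 24 = -288;  -1570 − 288 = -1858;  -6717 − 1858 = -8575;  -23181 − 8575 = -31756

-31756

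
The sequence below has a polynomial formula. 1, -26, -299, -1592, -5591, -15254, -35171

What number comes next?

-71924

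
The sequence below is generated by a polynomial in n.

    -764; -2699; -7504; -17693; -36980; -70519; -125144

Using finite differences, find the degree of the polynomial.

Δ: -1935, -4805, -10189, -19287, -33539, -54625
Δ²: -2870, -5384, -9098, -14252, -21086
Δ³: -2514, -3714, -5154, -6834
Δ⁴: -1200, -1440, -1680
Δ⁵: -240, -240
The fifth differences are constant, so the polynomial has degree 5.

5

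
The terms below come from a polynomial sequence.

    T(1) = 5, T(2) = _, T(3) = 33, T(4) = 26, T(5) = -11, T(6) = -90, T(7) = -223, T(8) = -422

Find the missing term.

Using the last 6 terms:
-7, -37, -79, -133, -199
-30, -42, -54, -66
-12, -12, -12
Constant third difference = -12.
Extend backward: -30 + 12 = -18;  -7 + 18 = 11;  33 − 11 = 22

22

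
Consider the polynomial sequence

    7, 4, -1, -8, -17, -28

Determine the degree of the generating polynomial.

-3, -5, -7, -9, -11
-2, -2, -2, -2
The second differences are constant, so the polynomial has degree 2.

2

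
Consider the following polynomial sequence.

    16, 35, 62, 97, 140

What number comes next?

D1: 19, 27, 35, 43
D2: 8, 8, 8
Second differences constant at 8.
43 + 8 = 51;  140 + 51 = 191

191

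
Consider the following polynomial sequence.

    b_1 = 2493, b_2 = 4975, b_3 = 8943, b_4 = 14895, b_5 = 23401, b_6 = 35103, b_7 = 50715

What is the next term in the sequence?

2482, 3968, 5952, 8506, 11702, 15612
1486, 1984, 2554, 3196, 3910
498, 570, 642, 714
72, 72, 72
Constant fourth difference = 72, so extend:
714 + 72 = 786;  3910 + 786 = 4696;  15612 + 4696 = 20308;  50715 + 20308 = 71023

71023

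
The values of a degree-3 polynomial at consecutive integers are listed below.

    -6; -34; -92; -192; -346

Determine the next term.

-566

-28 , -58 , -100 , -154
-30 , -42 , -54
-12 , -12
The third differences are constant (-12).
-54 − 12 = -66;  -154 − 66 = -220;  -346 − 220 = -566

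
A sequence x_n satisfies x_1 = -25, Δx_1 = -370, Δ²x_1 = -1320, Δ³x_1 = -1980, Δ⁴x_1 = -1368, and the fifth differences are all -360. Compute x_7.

-84325

Build the table forward from the leading diagonal:
D5: -360  -360  -360  -360  -360  -360  -360
D4: -1368  -1728  -2088  -2448  -2808  -3168  -3528
D3: -1980  -3348  -5076  -7164  -9612  -12420  -15588
D2: -1320  -3300  -6648  -11724  -18888  -28500  -40920
D1: -370  -1690  -4990  -11638  -23362  -42250  -70750
x: -25  -395  -2085  -7075  -18713  -42075  -84325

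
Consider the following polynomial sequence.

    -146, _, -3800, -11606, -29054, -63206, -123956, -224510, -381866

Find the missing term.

Using the last 7 terms:
First differences: -7806  -17448  -34152  -60750  -100554  -157356
Second differences: -9642  -16704  -26598  -39804  -56802
Third differences: -7062  -9894  -13206  -16998
Fourth differences: -2832  -3312  -3792
Fifth differences: -480  -480
Constant fifth difference = -480.
Extend backward: -2832 + 480 = -2352;  -7062 + 2352 = -4710;  -9642 + 4710 = -4932;  -7806 + 4932 = -2874;  -3800 + 2874 = -926

-926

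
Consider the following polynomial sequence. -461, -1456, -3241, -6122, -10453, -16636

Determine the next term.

-25121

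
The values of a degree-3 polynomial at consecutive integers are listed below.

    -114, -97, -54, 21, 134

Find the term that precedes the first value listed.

-111

Δ: 17  43  75  113
Δ²: 26  32  38
Δ³: 6  6
The third differences are constant at 6.
Work back: 26 − 6 = 20;  17 − 20 = -3;  -114 + 3 = -111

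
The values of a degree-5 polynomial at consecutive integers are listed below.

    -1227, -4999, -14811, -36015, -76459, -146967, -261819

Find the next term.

-439231

Δ: -3772 , -9812 , -21204 , -40444 , -70508 , -114852
Δ²: -6040 , -11392 , -19240 , -30064 , -44344
Δ³: -5352 , -7848 , -10824 , -14280
Δ⁴: -2496 , -2976 , -3456
Δ⁵: -480 , -480
Fifth differences constant at -480.
-3456 − 480 = -3936;  -14280 − 3936 = -18216;  -44344 − 18216 = -62560;  -114852 − 62560 = -177412;  -261819 − 177412 = -439231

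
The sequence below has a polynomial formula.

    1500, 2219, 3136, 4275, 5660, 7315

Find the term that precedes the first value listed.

719, 917, 1139, 1385, 1655
198, 222, 246, 270
24, 24, 24
The third differences are constant at 24.
Work back: 198 − 24 = 174;  719 − 174 = 545;  1500 − 545 = 955

955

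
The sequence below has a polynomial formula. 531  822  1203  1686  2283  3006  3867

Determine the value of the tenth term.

7398

291, 381, 483, 597, 723, 861
90, 102, 114, 126, 138
12, 12, 12, 12
Third differences constant at 12.
138 + 12 = 150;  861 + 150 = 1011;  3867 + 1011 = 4878
150 + 12 = 162;  1011 + 162 = 1173;  4878 + 1173 = 6051
162 + 12 = 174;  1173 + 174 = 1347;  6051 + 1347 = 7398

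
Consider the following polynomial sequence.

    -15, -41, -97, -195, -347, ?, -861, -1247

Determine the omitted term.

-565

Using the first 5 terms:
Δ: -26, -56, -98, -152
Δ²: -30, -42, -54
Δ³: -12, -12
Constant third difference = -12.
Extend forward: -54 − 12 = -66;  -152 − 66 = -218;  -347 − 218 = -565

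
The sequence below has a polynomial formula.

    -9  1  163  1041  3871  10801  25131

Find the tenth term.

167841

10, 162, 878, 2830, 6930, 14330
152, 716, 1952, 4100, 7400
564, 1236, 2148, 3300
672, 912, 1152
240, 240
Fifth differences constant at 240.
1152 + 240 = 1392;  3300 + 1392 = 4692;  7400 + 4692 = 12092;  14330 + 12092 = 26422;  25131 + 26422 = 51553
1392 + 240 = 1632;  4692 + 1632 = 6324;  12092 + 6324 = 18416;  26422 + 18416 = 44838;  51553 + 44838 = 96391
1632 + 240 = 1872;  6324 + 1872 = 8196;  18416 + 8196 = 26612;  44838 + 26612 = 71450;  96391 + 71450 = 167841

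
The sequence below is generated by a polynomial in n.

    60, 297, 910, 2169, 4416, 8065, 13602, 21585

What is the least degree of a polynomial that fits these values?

237, 613, 1259, 2247, 3649, 5537, 7983
376, 646, 988, 1402, 1888, 2446
270, 342, 414, 486, 558
72, 72, 72, 72
The fourth differences are constant, so the polynomial has degree 4.

4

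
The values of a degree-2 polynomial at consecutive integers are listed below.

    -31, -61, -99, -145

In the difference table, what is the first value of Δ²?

-8

Δ: -30, -38, -46
Δ²: -8, -8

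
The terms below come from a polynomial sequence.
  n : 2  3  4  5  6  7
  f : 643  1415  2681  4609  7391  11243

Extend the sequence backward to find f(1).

D1: 772, 1266, 1928, 2782, 3852
D2: 494, 662, 854, 1070
D3: 168, 192, 216
D4: 24, 24
The fourth differences are constant at 24.
Work back: 168 − 24 = 144;  494 − 144 = 350;  772 − 350 = 422;  643 − 422 = 221

221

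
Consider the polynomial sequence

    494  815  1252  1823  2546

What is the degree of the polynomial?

321, 437, 571, 723
116, 134, 152
18, 18
The third differences are constant, so the polynomial has degree 3.

3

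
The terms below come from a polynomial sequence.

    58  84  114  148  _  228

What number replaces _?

186

Using the first 4 terms:
Δ: 26  30  34
Δ²: 4  4
Constant second difference = 4.
Extend forward: 34 + 4 = 38;  148 + 38 = 186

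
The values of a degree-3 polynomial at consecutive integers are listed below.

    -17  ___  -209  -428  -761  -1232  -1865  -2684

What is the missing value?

Using the last 6 terms:
First differences: -219, -333, -471, -633, -819
Second differences: -114, -138, -162, -186
Third differences: -24, -24, -24
Constant third difference = -24.
Extend backward: -114 + 24 = -90;  -219 + 90 = -129;  -209 + 129 = -80

-80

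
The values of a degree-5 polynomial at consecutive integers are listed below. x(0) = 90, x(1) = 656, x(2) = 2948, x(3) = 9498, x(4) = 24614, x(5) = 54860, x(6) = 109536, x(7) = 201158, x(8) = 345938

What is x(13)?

D1: 566, 2292, 6550, 15116, 30246, 54676, 91622, 144780
D2: 1726, 4258, 8566, 15130, 24430, 36946, 53158
D3: 2532, 4308, 6564, 9300, 12516, 16212
D4: 1776, 2256, 2736, 3216, 3696
D5: 480, 480, 480, 480
Constant fifth difference = 480, so extend:
3696 + 480 = 4176;  16212 + 4176 = 20388;  53158 + 20388 = 73546;  144780 + 73546 = 218326;  345938 + 218326 = 564264
4176 + 480 = 4656;  20388 + 4656 = 25044;  73546 + 25044 = 98590;  218326 + 98590 = 316916;  564264 + 316916 = 881180
4656 + 480 = 5136;  25044 + 5136 = 30180;  98590 + 30180 = 128770;  316916 + 128770 = 445686;  881180 + 445686 = 1326866
5136 + 480 = 5616;  30180 + 5616 = 35796;  128770 + 35796 = 164566;  445686 + 164566 = 610252;  1326866 + 610252 = 1937118
5616 + 480 = 6096;  35796 + 6096 = 41892;  164566 + 41892 = 206458;  610252 + 206458 = 816710;  1937118 + 816710 = 2753828

2753828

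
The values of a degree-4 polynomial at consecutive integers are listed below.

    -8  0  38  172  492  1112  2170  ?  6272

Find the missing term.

Using the first 7 terms:
First differences: 8, 38, 134, 320, 620, 1058
Second differences: 30, 96, 186, 300, 438
Third differences: 66, 90, 114, 138
Fourth differences: 24, 24, 24
Constant fourth difference = 24.
Extend forward: 138 + 24 = 162;  438 + 162 = 600;  1058 + 600 = 1658;  2170 + 1658 = 3828

3828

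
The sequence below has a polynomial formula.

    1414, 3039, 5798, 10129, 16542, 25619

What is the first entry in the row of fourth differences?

72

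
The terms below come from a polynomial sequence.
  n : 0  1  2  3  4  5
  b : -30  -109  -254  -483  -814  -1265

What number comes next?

-1854

Δ: -79, -145, -229, -331, -451
Δ²: -66, -84, -102, -120
Δ³: -18, -18, -18
The third differences are constant (-18).
-120 − 18 = -138;  -451 − 138 = -589;  -1265 − 589 = -1854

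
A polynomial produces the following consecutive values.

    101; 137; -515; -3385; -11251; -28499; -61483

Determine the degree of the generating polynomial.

5

First differences: 36, -652, -2870, -7866, -17248, -32984
Second differences: -688, -2218, -4996, -9382, -15736
Third differences: -1530, -2778, -4386, -6354
Fourth differences: -1248, -1608, -1968
Fifth differences: -360, -360
The fifth differences are constant, so the polynomial has degree 5.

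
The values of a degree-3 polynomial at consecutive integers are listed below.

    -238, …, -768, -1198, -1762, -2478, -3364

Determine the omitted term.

-454

Using the last 5 terms:
-430  -564  -716  -886
-134  -152  -170
-18  -18
Constant third difference = -18.
Extend backward: -134 + 18 = -116;  -430 + 116 = -314;  -768 + 314 = -454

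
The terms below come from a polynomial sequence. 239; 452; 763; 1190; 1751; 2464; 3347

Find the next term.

Δ: 213, 311, 427, 561, 713, 883
Δ²: 98, 116, 134, 152, 170
Δ³: 18, 18, 18, 18
Third differences constant at 18.
170 + 18 = 188;  883 + 188 = 1071;  3347 + 1071 = 4418

4418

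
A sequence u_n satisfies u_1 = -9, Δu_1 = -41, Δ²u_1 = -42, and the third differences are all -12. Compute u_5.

-473

Build the table forward from the leading diagonal:
Third differences: -12  -12  -12  -12  -12
Second differences: -42  -54  -66  -78  -90
First differences: -41  -83  -137  -203  -281
u: -9  -50  -133  -270  -473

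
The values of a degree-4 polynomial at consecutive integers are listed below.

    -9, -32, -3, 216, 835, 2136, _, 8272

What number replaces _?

Using the first 6 terms:
-23  29  219  619  1301
52  190  400  682
138  210  282
72  72
Constant fourth difference = 72.
Extend forward: 282 + 72 = 354;  682 + 354 = 1036;  1301 + 1036 = 2337;  2136 + 2337 = 4473

4473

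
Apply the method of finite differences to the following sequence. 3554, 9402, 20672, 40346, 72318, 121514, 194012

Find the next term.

297162

D1: 5848 , 11270 , 19674 , 31972 , 49196 , 72498
D2: 5422 , 8404 , 12298 , 17224 , 23302
D3: 2982 , 3894 , 4926 , 6078
D4: 912 , 1032 , 1152
D5: 120 , 120
Fifth differences constant at 120.
1152 + 120 = 1272;  6078 + 1272 = 7350;  23302 + 7350 = 30652;  72498 + 30652 = 103150;  194012 + 103150 = 297162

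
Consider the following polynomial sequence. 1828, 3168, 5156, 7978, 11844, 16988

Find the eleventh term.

71748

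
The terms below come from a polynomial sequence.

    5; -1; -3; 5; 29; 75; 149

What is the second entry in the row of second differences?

10

D1: -6, -2, 8, 24, 46, 74
D2: 4, 10, 16, 22, 28
D3: 6, 6, 6, 6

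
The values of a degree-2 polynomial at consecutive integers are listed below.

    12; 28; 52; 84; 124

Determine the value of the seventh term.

228

D1: 16 , 24 , 32 , 40
D2: 8 , 8 , 8
The second differences are constant (8).
40 + 8 = 48;  124 + 48 = 172
48 + 8 = 56;  172 + 56 = 228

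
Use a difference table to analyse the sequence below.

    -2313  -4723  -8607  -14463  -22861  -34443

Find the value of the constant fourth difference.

-72

Δ: -2410, -3884, -5856, -8398, -11582
Δ²: -1474, -1972, -2542, -3184
Δ³: -498, -570, -642
Δ⁴: -72, -72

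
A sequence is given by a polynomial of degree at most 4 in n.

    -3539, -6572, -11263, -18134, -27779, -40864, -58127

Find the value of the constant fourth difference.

-72

D1: -3033, -4691, -6871, -9645, -13085, -17263
D2: -1658, -2180, -2774, -3440, -4178
D3: -522, -594, -666, -738
D4: -72, -72, -72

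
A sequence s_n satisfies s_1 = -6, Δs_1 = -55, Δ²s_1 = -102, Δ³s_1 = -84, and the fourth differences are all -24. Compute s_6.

-2261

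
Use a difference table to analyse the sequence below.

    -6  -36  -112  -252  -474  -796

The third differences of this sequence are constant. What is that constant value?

First differences: -30, -76, -140, -222, -322
Second differences: -46, -64, -82, -100
Third differences: -18, -18, -18

-18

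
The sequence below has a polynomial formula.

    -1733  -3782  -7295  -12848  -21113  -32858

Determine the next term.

First differences: -2049  -3513  -5553  -8265  -11745
Second differences: -1464  -2040  -2712  -3480
Third differences: -576  -672  -768
Fourth differences: -96  -96
Fourth differences constant at -96.
-768 − 96 = -864;  -3480 − 864 = -4344;  -11745 − 4344 = -16089;  -32858 − 16089 = -48947

-48947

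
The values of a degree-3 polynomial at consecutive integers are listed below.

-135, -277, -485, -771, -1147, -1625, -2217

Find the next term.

-2935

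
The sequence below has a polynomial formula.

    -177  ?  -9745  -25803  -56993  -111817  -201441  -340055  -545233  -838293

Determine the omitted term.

-2621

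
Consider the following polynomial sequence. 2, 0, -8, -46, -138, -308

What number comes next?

-580

-2 , -8 , -38 , -92 , -170
-6 , -30 , -54 , -78
-24 , -24 , -24
Constant third difference = -24, so extend:
-78 − 24 = -102;  -170 − 102 = -272;  -308 − 272 = -580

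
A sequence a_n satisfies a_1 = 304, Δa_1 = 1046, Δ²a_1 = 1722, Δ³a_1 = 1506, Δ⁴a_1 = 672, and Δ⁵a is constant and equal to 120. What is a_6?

Build the table forward from the leading diagonal:
D5: 120, 120, 120, 120, 120, 120
D4: 672, 792, 912, 1032, 1152, 1272
D3: 1506, 2178, 2970, 3882, 4914, 6066
D2: 1722, 3228, 5406, 8376, 12258, 17172
D1: 1046, 2768, 5996, 11402, 19778, 32036
a: 304, 1350, 4118, 10114, 21516, 41294

41294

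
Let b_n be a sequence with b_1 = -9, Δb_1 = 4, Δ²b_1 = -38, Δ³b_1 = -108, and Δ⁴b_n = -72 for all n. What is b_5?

-725

Build the table forward from the leading diagonal:
Δ⁴: -72, -72, -72, -72, -72
Δ³: -108, -180, -252, -324, -396
Δ²: -38, -146, -326, -578, -902
Δ: 4, -34, -180, -506, -1084
b: -9, -5, -39, -219, -725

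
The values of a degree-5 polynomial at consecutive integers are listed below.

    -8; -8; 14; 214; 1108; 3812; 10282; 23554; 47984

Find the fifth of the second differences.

3766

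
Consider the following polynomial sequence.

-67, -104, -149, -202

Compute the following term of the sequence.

-37, -45, -53
-8, -8
The second differences are constant (-8).
-53 − 8 = -61;  -202 − 61 = -263

-263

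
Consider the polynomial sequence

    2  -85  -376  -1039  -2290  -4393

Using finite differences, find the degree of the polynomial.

4

-87, -291, -663, -1251, -2103
-204, -372, -588, -852
-168, -216, -264
-48, -48
The fourth differences are constant, so the polynomial has degree 4.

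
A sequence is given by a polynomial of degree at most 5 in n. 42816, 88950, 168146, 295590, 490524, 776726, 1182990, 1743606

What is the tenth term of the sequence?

3495414

Δ: 46134, 79196, 127444, 194934, 286202, 406264, 560616
Δ²: 33062, 48248, 67490, 91268, 120062, 154352
Δ³: 15186, 19242, 23778, 28794, 34290
Δ⁴: 4056, 4536, 5016, 5496
Δ⁵: 480, 480, 480
The fifth differences are constant (480).
5496 + 480 = 5976;  34290 + 5976 = 40266;  154352 + 40266 = 194618;  560616 + 194618 = 755234;  1743606 + 755234 = 2498840
5976 + 480 = 6456;  40266 + 6456 = 46722;  194618 + 46722 = 241340;  755234 + 241340 = 996574;  2498840 + 996574 = 3495414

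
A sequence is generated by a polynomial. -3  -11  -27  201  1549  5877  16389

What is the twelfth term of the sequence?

413289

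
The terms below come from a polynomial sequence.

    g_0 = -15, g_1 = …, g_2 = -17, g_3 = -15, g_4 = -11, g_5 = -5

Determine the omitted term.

-17

Using the last 4 terms:
Δ: 2, 4, 6
Δ²: 2, 2
Constant second difference = 2.
Extend backward: 2 − 2 = 0;  -17 + 0 = -17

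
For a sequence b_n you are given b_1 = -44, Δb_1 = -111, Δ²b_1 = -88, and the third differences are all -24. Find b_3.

-354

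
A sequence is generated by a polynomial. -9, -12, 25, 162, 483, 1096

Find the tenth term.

-3, 37, 137, 321, 613
40, 100, 184, 292
60, 84, 108
24, 24
Fourth differences constant at 24.
108 + 24 = 132;  292 + 132 = 424;  613 + 424 = 1037;  1096 + 1037 = 2133
132 + 24 = 156;  424 + 156 = 580;  1037 + 580 = 1617;  2133 + 1617 = 3750
156 + 24 = 180;  580 + 180 = 760;  1617 + 760 = 2377;  3750 + 2377 = 6127
180 + 24 = 204;  760 + 204 = 964;  2377 + 964 = 3341;  6127 + 3341 = 9468

9468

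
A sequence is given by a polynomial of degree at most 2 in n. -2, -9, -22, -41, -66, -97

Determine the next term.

-134

D1: -7 , -13 , -19 , -25 , -31
D2: -6 , -6 , -6 , -6
The second differences are constant (-6).
-31 − 6 = -37;  -97 − 37 = -134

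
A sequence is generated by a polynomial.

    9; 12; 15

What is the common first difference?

3

D1: 3, 3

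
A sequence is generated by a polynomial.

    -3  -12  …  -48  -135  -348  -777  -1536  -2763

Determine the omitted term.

Using the last 6 terms:
-87, -213, -429, -759, -1227
-126, -216, -330, -468
-90, -114, -138
-24, -24
Constant fourth difference = -24.
Extend backward: -90 + 24 = -66;  -126 + 66 = -60;  -87 + 60 = -27;  -48 + 27 = -21

-21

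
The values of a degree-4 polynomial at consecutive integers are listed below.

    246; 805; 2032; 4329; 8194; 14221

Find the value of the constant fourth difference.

96

First differences: 559, 1227, 2297, 3865, 6027
Second differences: 668, 1070, 1568, 2162
Third differences: 402, 498, 594
Fourth differences: 96, 96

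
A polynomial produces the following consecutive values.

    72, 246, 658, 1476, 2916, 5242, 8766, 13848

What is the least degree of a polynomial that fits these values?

174, 412, 818, 1440, 2326, 3524, 5082
238, 406, 622, 886, 1198, 1558
168, 216, 264, 312, 360
48, 48, 48, 48
The fourth differences are constant, so the polynomial has degree 4.

4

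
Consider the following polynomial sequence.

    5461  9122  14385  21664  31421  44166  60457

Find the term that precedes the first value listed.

3036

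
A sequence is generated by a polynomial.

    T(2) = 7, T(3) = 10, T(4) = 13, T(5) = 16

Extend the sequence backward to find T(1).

4

3  3  3
The first differences are constant at 3.
Work back: 7 − 3 = 4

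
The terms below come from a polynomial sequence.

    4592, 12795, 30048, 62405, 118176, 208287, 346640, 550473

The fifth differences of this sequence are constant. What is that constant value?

First differences: 8203, 17253, 32357, 55771, 90111, 138353, 203833
Second differences: 9050, 15104, 23414, 34340, 48242, 65480
Third differences: 6054, 8310, 10926, 13902, 17238
Fourth differences: 2256, 2616, 2976, 3336
Fifth differences: 360, 360, 360

360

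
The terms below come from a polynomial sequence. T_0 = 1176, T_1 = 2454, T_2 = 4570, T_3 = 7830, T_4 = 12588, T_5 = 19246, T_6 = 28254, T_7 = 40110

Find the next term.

55360

1278, 2116, 3260, 4758, 6658, 9008, 11856
838, 1144, 1498, 1900, 2350, 2848
306, 354, 402, 450, 498
48, 48, 48, 48
The fourth differences are constant (48).
498 + 48 = 546;  2848 + 546 = 3394;  11856 + 3394 = 15250;  40110 + 15250 = 55360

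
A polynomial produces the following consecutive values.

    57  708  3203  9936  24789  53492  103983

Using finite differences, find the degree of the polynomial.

5

Δ: 651, 2495, 6733, 14853, 28703, 50491
Δ²: 1844, 4238, 8120, 13850, 21788
Δ³: 2394, 3882, 5730, 7938
Δ⁴: 1488, 1848, 2208
Δ⁵: 360, 360
The fifth differences are constant, so the polynomial has degree 5.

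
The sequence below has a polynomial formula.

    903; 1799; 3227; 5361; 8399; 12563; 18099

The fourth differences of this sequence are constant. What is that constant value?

First differences: 896, 1428, 2134, 3038, 4164, 5536
Second differences: 532, 706, 904, 1126, 1372
Third differences: 174, 198, 222, 246
Fourth differences: 24, 24, 24

24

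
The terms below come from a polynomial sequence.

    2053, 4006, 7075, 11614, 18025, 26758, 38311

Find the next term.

53230

1953 , 3069 , 4539 , 6411 , 8733 , 11553
1116 , 1470 , 1872 , 2322 , 2820
354 , 402 , 450 , 498
48 , 48 , 48
The fourth differences are constant (48).
498 + 48 = 546;  2820 + 546 = 3366;  11553 + 3366 = 14919;  38311 + 14919 = 53230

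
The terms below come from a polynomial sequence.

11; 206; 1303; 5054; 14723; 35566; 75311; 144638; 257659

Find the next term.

First differences: 195, 1097, 3751, 9669, 20843, 39745, 69327, 113021
Second differences: 902, 2654, 5918, 11174, 18902, 29582, 43694
Third differences: 1752, 3264, 5256, 7728, 10680, 14112
Fourth differences: 1512, 1992, 2472, 2952, 3432
Fifth differences: 480, 480, 480, 480
Fifth differences constant at 480.
3432 + 480 = 3912;  14112 + 3912 = 18024;  43694 + 18024 = 61718;  113021 + 61718 = 174739;  257659 + 174739 = 432398

432398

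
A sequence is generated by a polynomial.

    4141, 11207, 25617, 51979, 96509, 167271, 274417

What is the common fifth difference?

Δ: 7066, 14410, 26362, 44530, 70762, 107146
Δ²: 7344, 11952, 18168, 26232, 36384
Δ³: 4608, 6216, 8064, 10152
Δ⁴: 1608, 1848, 2088
Δ⁵: 240, 240

240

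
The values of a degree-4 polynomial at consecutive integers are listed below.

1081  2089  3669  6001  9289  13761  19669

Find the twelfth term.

81249

First differences: 1008 , 1580 , 2332 , 3288 , 4472 , 5908
Second differences: 572 , 752 , 956 , 1184 , 1436
Third differences: 180 , 204 , 228 , 252
Fourth differences: 24 , 24 , 24
Fourth differences constant at 24.
252 + 24 = 276;  1436 + 276 = 1712;  5908 + 1712 = 7620;  19669 + 7620 = 27289
276 + 24 = 300;  1712 + 300 = 2012;  7620 + 2012 = 9632;  27289 + 9632 = 36921
300 + 24 = 324;  2012 + 324 = 2336;  9632 + 2336 = 11968;  36921 + 11968 = 48889
324 + 24 = 348;  2336 + 348 = 2684;  11968 + 2684 = 14652;  48889 + 14652 = 63541
348 + 24 = 372;  2684 + 372 = 3056;  14652 + 3056 = 17708;  63541 + 17708 = 81249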